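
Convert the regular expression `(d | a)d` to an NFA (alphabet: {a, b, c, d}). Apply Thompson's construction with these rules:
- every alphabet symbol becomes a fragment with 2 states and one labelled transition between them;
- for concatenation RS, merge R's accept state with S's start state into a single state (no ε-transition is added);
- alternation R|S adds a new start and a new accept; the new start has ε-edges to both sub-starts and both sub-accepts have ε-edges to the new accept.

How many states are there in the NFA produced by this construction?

By structural recursion:
Each of the 3 symbol leaves contributes a 2-state fragment.
  d | a : 6 states
  (d | a)d : 7 states

7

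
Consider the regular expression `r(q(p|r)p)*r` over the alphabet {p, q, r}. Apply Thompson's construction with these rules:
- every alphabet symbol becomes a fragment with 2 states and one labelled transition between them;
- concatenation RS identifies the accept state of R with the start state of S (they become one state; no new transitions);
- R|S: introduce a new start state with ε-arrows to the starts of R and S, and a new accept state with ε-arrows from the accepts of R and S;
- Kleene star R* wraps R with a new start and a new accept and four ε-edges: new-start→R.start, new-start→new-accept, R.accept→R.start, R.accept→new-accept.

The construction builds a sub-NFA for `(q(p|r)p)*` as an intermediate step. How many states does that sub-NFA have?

Fragment for `(q(p|r)p)*`:
Each of the 4 symbol leaves contributes a 2-state fragment.
  p|r → 6 states
  q(p|r)p → 8 states
  (q(p|r)p)* → 10 states

10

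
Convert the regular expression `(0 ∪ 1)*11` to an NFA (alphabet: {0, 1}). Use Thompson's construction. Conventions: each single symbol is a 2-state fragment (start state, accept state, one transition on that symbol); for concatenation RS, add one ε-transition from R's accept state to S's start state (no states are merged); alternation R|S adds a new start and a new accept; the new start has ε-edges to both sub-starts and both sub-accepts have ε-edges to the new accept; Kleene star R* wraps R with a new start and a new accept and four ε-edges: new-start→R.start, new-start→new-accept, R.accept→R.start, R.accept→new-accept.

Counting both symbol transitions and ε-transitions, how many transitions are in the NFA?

Building bottom-up:
Each of the 4 symbol leaves contributes 1 transition (1 symbol, 0 ε).
  0 ∪ 1 — 6 transitions (2 symbol, 4 ε)
  (0 ∪ 1)* — 10 transitions (2 symbol, 8 ε)
  (0 ∪ 1)*11 — 14 transitions (4 symbol, 10 ε)

14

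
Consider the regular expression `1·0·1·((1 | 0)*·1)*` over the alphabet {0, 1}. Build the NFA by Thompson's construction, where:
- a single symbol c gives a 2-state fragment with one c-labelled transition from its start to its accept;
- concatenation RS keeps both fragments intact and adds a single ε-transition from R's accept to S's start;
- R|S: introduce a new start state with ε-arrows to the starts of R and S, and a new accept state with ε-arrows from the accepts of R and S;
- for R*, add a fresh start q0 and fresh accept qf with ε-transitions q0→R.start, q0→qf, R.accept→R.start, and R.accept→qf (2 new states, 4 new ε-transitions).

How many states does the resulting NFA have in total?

18

By structural recursion:
Each of the 6 symbol leaves contributes a 2-state fragment.
  1 | 0 = 6 states
  (1 | 0)* = 8 states
  (1 | 0)*·1 = 10 states
  ((1 | 0)*·1)* = 12 states
  1·0·1·((1 | 0)*·1)* = 18 states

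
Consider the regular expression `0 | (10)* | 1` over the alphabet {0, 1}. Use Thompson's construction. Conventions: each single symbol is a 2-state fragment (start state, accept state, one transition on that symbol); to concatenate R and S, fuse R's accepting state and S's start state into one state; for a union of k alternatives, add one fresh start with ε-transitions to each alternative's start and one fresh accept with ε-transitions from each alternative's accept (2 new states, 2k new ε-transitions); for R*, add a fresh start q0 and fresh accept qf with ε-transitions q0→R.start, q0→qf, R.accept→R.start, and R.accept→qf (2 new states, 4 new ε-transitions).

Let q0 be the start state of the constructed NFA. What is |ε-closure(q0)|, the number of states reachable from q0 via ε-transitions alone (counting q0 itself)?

7

Work bottom-up. For each fragment F, track |ε-closure(F.start)| and whether F's accept lies in that closure (i.e. whether F accepts ε). A single-symbol fragment has closure size 1 and does not accept ε.
  10 — same as the first factor's closure: C = 1
  (10)* — new start has ε-edges to the inner start and to the new accept, so C = 2 + 1 = 3
  0 | (10)* | 1 — new start ε-reaches every alternative's start; at least one alternative accepts ε, so the union's new accept is reached too: C = 1 + 1 + 3 + 1 + 1 = 7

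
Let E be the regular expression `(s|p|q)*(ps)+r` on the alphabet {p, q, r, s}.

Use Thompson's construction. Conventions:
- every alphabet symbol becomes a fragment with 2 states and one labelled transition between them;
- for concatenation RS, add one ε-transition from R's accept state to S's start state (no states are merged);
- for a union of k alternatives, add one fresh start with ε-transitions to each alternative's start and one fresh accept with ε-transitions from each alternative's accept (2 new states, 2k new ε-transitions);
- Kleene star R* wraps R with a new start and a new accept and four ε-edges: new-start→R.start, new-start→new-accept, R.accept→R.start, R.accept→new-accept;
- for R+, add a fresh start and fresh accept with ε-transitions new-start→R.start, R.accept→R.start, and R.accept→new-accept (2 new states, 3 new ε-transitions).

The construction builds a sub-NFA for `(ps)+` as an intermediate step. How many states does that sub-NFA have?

6

Fragment for `(ps)+`:
Each of the 2 symbol leaves contributes a 2-state fragment.
  ps → 4 states
  (ps)+ → 6 states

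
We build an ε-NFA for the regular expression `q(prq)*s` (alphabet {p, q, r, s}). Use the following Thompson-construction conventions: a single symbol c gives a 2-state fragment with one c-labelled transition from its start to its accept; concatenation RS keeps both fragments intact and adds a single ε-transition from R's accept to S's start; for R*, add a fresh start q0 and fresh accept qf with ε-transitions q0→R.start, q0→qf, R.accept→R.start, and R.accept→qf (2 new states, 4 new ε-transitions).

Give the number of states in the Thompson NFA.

Bottom-up over the parse tree:
Each of the 5 symbol leaves contributes a 2-state fragment.
  prq : 6 states
  (prq)* : 8 states
  q(prq)*s : 12 states

12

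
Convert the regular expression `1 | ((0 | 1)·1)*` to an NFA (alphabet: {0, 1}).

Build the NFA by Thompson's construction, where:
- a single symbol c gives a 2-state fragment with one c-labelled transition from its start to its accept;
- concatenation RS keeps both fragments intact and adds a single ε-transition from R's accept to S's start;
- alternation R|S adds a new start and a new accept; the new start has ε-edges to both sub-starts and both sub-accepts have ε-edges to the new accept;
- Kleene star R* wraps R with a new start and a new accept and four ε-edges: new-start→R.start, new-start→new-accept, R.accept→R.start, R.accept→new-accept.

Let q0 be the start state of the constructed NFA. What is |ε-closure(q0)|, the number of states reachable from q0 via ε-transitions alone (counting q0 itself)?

8

Work bottom-up. For each fragment F, track |ε-closure(F.start)| and whether F's accept lies in that closure (i.e. whether F accepts ε). A single-symbol fragment has closure size 1 and does not accept ε.
  0 | 1 — |ε-closure| = 1 + 1 + 1 = 3 (the new accept is not ε-reachable since no branch accepts ε)
  (0 | 1)·1 — same as the first factor's closure: |ε-closure| = 3
  ((0 | 1)·1)* — new start has ε-edges to the inner start and to the new accept, so |ε-closure| = 2 + 3 = 5
  1 | ((0 | 1)·1)* — |ε-closure| = 1 (new start) + (1 + 5) + 1 (new accept, since some branch ε-reaches its own accept) = 8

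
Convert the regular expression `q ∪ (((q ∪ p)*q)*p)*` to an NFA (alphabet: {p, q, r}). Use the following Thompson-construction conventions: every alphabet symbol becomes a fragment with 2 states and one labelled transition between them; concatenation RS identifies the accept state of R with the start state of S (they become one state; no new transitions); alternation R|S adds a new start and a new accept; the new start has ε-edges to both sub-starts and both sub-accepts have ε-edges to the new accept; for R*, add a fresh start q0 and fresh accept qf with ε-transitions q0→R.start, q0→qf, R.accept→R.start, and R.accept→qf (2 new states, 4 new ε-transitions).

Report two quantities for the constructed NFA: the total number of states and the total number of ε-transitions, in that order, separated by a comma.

18, 20

Bottom-up over the parse tree:
Each of the 5 symbol leaves contributes 2 states and 0 ε-transitions.
  q ∪ p : 6 states, 4 ε-transitions
  (q ∪ p)* : 8 states, 8 ε-transitions
  (q ∪ p)*q : 9 states, 8 ε-transitions
  ((q ∪ p)*q)* : 11 states, 12 ε-transitions
  ((q ∪ p)*q)*p : 12 states, 12 ε-transitions
  (((q ∪ p)*q)*p)* : 14 states, 16 ε-transitions
  q ∪ (((q ∪ p)*q)*p)* : 18 states, 20 ε-transitions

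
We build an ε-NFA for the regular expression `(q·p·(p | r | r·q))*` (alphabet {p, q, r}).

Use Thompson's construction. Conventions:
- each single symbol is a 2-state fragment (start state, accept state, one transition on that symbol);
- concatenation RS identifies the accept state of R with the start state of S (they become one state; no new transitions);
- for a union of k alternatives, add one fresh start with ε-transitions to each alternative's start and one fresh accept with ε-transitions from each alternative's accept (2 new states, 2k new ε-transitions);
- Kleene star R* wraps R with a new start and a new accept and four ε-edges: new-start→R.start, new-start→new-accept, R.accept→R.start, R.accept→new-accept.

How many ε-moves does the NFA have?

10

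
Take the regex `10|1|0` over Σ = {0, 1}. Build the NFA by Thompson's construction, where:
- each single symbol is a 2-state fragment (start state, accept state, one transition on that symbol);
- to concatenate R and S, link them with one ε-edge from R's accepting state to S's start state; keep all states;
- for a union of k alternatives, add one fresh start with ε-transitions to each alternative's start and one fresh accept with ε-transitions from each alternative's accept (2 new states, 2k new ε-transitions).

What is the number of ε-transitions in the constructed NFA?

7

Bottom-up over the parse tree:
Each of the 4 symbol leaves contributes 0 ε-transitions.
  10 = 1 ε-transition
  10|1|0 = 7 ε-transitions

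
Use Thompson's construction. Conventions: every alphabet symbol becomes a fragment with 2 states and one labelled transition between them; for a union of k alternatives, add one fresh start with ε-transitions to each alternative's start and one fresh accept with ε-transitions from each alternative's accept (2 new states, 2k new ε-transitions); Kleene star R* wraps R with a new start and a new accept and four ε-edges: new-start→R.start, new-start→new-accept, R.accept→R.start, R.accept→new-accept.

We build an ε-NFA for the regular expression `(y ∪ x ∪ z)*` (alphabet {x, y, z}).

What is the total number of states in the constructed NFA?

10

Bottom-up over the parse tree:
Each of the 3 symbol leaves contributes a 2-state fragment.
  y ∪ x ∪ z : 8 states
  (y ∪ x ∪ z)* : 10 states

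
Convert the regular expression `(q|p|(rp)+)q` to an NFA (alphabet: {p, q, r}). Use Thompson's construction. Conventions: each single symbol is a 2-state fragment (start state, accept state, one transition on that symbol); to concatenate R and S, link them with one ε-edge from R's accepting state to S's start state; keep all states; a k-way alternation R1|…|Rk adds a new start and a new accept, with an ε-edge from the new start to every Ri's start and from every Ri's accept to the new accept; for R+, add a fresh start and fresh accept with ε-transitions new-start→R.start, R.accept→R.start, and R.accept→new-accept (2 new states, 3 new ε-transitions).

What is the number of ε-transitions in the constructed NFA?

11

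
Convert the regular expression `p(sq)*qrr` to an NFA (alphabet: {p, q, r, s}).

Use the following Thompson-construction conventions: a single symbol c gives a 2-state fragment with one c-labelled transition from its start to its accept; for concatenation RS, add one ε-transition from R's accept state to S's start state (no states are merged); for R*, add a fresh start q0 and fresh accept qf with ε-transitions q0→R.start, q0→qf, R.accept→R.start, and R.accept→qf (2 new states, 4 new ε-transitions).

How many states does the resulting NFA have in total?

14

Recursing over subexpressions:
Each of the 6 symbol leaves contributes a 2-state fragment.
  sq — 4 states
  (sq)* — 6 states
  p(sq)*qrr — 14 states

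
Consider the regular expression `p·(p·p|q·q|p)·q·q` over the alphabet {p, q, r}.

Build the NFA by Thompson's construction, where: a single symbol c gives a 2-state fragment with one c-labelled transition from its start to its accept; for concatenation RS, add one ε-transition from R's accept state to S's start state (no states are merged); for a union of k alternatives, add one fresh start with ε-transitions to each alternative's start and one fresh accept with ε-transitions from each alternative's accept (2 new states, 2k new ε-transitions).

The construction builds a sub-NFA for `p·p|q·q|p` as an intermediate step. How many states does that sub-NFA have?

Fragment for `p·p|q·q|p`:
Each of the 5 symbol leaves contributes a 2-state fragment.
  p·p → 4 states
  q·q → 4 states
  p·p|q·q|p → 12 states

12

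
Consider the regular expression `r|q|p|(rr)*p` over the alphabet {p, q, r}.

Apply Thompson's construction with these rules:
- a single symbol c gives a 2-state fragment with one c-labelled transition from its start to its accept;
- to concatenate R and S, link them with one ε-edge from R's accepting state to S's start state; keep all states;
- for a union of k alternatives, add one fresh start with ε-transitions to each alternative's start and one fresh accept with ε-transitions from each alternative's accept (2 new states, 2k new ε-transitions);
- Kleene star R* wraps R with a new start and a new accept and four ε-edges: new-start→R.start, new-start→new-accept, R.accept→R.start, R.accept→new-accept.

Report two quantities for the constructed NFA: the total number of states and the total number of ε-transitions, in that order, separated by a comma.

16, 14

Bottom-up over the parse tree:
Each of the 6 symbol leaves contributes 2 states and 0 ε-transitions.
  rr → 4 states, 1 ε-transition
  (rr)* → 6 states, 5 ε-transitions
  (rr)*p → 8 states, 6 ε-transitions
  r|q|p|(rr)*p → 16 states, 14 ε-transitions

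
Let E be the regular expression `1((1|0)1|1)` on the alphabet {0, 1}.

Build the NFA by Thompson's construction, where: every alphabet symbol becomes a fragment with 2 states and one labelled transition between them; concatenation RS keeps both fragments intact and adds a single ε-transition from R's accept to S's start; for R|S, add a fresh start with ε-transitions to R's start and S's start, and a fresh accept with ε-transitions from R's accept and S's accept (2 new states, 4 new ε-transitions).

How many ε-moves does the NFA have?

Building bottom-up:
Each of the 5 symbol leaves contributes 0 ε-transitions.
  1|0 — 4 ε-transitions
  (1|0)1 — 5 ε-transitions
  (1|0)1|1 — 9 ε-transitions
  1((1|0)1|1) — 10 ε-transitions

10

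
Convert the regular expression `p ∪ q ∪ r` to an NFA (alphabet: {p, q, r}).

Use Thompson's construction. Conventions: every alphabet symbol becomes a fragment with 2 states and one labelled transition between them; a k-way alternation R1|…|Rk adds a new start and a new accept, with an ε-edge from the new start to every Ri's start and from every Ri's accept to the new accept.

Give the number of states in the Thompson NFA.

By structural recursion:
Each of the 3 symbol leaves contributes a 2-state fragment.
  p ∪ q ∪ r → 8 states

8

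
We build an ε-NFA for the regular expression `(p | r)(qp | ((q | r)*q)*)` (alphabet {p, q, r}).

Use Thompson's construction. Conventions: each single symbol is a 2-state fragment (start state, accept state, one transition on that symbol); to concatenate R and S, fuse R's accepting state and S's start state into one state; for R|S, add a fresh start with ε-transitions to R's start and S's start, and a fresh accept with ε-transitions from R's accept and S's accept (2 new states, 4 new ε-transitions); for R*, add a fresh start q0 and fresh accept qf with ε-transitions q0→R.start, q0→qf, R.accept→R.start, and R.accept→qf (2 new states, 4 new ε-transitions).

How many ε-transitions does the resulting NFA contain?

Recursing over subexpressions:
Each of the 7 symbol leaves contributes 0 ε-transitions.
  p | r : 4 ε-transitions
  qp : 0 ε-transitions
  q | r : 4 ε-transitions
  (q | r)* : 8 ε-transitions
  (q | r)*q : 8 ε-transitions
  ((q | r)*q)* : 12 ε-transitions
  qp | ((q | r)*q)* : 16 ε-transitions
  (p | r)(qp | ((q | r)*q)*) : 20 ε-transitions

20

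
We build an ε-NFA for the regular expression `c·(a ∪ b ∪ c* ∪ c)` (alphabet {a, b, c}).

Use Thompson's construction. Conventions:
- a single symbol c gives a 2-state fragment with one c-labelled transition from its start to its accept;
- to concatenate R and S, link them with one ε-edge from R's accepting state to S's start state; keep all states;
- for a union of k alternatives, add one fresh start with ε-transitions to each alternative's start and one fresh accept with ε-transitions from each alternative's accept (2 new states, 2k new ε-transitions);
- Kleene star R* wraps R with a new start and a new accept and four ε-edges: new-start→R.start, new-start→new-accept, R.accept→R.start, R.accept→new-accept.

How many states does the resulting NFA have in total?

14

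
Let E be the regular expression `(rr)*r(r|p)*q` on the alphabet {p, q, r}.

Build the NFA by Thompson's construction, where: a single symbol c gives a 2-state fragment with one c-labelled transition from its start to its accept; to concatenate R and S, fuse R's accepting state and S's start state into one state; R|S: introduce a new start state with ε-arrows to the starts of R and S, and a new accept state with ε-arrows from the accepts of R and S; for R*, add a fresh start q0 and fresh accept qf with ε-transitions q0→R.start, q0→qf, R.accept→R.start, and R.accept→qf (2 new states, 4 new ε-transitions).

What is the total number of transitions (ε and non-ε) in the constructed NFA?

Bottom-up over the parse tree:
Each of the 6 symbol leaves contributes 1 transition (1 symbol, 0 ε).
  rr = 2 transitions (2 symbol, 0 ε)
  (rr)* = 6 transitions (2 symbol, 4 ε)
  r|p = 6 transitions (2 symbol, 4 ε)
  (r|p)* = 10 transitions (2 symbol, 8 ε)
  (rr)*r(r|p)*q = 18 transitions (6 symbol, 12 ε)

18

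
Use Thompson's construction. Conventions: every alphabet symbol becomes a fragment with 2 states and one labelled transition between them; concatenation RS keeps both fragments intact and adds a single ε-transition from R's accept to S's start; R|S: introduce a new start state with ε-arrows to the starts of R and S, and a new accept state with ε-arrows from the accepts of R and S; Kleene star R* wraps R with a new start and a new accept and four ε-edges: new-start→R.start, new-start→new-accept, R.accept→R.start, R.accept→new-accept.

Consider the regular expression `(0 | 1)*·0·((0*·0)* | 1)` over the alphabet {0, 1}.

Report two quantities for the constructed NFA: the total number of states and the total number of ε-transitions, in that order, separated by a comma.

22, 23

Recursing over subexpressions:
Each of the 6 symbol leaves contributes 2 states and 0 ε-transitions.
  0 | 1 → 6 states, 4 ε-transitions
  (0 | 1)* → 8 states, 8 ε-transitions
  0* → 4 states, 4 ε-transitions
  0*·0 → 6 states, 5 ε-transitions
  (0*·0)* → 8 states, 9 ε-transitions
  (0*·0)* | 1 → 12 states, 13 ε-transitions
  (0 | 1)*·0·((0*·0)* | 1) → 22 states, 23 ε-transitions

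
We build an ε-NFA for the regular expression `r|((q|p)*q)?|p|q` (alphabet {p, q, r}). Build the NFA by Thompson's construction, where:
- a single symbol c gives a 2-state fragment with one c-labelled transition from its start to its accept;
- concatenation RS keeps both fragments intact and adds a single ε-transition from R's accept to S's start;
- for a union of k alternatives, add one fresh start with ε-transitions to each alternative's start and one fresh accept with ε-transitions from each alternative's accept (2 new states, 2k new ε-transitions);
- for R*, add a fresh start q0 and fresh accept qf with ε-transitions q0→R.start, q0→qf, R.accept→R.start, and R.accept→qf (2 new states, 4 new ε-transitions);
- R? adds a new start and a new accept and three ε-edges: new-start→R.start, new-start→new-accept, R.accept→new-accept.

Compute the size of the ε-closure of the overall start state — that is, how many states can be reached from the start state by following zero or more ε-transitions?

Work bottom-up. For each fragment F, track |ε-closure(F.start)| and whether F's accept lies in that closure (i.e. whether F accepts ε). A single-symbol fragment has closure size 1 and does not accept ε.
  q|p — new start ε-reaches every alternative's start; none of them accept ε, so the new accept is not reached: |ε-closure| = 1 + 1 + 1 = 3
  (q|p)* — new start has ε-edges to the inner start and to the new accept, so |ε-closure| = 2 + 3 = 5
  (q|p)*q — |ε-closure| = 5 + 1 = 6 (closure spills across the concat boundary because the left factor accepts ε)
  ((q|p)*q)? — |ε-closure| = 1 (new start) + 6 (body) + 1 (new accept, via ε) = 8
  r|((q|p)*q)?|p|q — new start ε-reaches every alternative's start; at least one alternative accepts ε, so the union's new accept is reached too: |ε-closure| = 1 + 1 + 8 + 1 + 1 + 1 = 13

13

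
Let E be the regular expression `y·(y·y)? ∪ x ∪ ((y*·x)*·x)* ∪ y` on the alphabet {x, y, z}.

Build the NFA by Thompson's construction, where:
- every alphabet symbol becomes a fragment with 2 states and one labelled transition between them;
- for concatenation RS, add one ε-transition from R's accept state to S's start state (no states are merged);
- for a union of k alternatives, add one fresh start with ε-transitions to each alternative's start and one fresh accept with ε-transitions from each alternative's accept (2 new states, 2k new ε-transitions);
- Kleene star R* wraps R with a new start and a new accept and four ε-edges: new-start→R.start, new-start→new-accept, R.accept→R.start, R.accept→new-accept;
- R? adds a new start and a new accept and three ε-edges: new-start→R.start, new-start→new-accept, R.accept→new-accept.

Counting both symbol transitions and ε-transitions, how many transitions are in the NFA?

By structural recursion:
Each of the 8 symbol leaves contributes 1 transition (1 symbol, 0 ε).
  y·y → 3 transitions (2 symbol, 1 ε)
  (y·y)? → 6 transitions (2 symbol, 4 ε)
  y·(y·y)? → 8 transitions (3 symbol, 5 ε)
  y* → 5 transitions (1 symbol, 4 ε)
  y*·x → 7 transitions (2 symbol, 5 ε)
  (y*·x)* → 11 transitions (2 symbol, 9 ε)
  (y*·x)*·x → 13 transitions (3 symbol, 10 ε)
  ((y*·x)*·x)* → 17 transitions (3 symbol, 14 ε)
  y·(y·y)? ∪ x ∪ ((y*·x)*·x)* ∪ y → 35 transitions (8 symbol, 27 ε)

35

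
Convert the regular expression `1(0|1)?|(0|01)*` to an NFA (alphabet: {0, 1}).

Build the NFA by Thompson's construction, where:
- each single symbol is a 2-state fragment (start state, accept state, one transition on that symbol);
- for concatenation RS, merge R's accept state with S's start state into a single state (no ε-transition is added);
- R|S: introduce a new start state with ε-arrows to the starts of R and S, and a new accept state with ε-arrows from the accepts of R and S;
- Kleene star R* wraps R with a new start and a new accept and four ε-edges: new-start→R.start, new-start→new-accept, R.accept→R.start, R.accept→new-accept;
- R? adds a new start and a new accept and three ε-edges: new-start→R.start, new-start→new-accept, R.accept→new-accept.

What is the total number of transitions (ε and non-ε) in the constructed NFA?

Bottom-up over the parse tree:
Each of the 6 symbol leaves contributes 1 transition (1 symbol, 0 ε).
  0|1 — 6 transitions (2 symbol, 4 ε)
  (0|1)? — 9 transitions (2 symbol, 7 ε)
  1(0|1)? — 10 transitions (3 symbol, 7 ε)
  01 — 2 transitions (2 symbol, 0 ε)
  0|01 — 7 transitions (3 symbol, 4 ε)
  (0|01)* — 11 transitions (3 symbol, 8 ε)
  1(0|1)?|(0|01)* — 25 transitions (6 symbol, 19 ε)

25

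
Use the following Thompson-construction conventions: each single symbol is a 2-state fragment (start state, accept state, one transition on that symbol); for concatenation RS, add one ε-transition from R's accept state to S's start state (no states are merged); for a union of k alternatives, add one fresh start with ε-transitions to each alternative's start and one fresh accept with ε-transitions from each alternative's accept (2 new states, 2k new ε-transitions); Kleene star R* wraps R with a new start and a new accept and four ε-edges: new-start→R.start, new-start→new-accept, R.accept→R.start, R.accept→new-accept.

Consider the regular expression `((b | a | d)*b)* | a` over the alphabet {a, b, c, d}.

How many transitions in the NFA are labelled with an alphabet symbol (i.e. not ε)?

5

Building bottom-up:
Each of the 5 symbol leaves contributes exactly 1 symbol transition.
  b | a | d : 3 symbol transitions
  (b | a | d)* : 3 symbol transitions
  (b | a | d)*b : 4 symbol transitions
  ((b | a | d)*b)* : 4 symbol transitions
  ((b | a | d)*b)* | a : 5 symbol transitions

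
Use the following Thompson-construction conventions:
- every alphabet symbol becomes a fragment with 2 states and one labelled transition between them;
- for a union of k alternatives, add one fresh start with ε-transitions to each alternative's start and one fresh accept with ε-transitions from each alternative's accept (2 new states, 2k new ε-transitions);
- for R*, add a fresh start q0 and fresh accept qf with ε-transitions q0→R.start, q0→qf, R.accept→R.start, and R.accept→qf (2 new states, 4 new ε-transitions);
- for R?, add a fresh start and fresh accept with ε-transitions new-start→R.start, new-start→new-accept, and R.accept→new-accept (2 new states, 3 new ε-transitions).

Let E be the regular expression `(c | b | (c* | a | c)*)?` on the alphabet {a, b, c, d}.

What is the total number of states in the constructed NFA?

Bottom-up over the parse tree:
Each of the 5 symbol leaves contributes a 2-state fragment.
  c* = 4 states
  c* | a | c = 10 states
  (c* | a | c)* = 12 states
  c | b | (c* | a | c)* = 18 states
  (c | b | (c* | a | c)*)? = 20 states

20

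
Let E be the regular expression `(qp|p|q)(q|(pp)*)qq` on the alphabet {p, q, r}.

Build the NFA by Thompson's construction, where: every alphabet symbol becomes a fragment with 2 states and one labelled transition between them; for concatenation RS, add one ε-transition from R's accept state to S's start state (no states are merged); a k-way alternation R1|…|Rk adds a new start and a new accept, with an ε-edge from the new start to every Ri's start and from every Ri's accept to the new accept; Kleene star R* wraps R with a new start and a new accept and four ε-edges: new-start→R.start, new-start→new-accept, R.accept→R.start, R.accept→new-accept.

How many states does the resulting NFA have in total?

By structural recursion:
Each of the 9 symbol leaves contributes a 2-state fragment.
  qp = 4 states
  qp|p|q = 10 states
  pp = 4 states
  (pp)* = 6 states
  q|(pp)* = 10 states
  (qp|p|q)(q|(pp)*)qq = 24 states

24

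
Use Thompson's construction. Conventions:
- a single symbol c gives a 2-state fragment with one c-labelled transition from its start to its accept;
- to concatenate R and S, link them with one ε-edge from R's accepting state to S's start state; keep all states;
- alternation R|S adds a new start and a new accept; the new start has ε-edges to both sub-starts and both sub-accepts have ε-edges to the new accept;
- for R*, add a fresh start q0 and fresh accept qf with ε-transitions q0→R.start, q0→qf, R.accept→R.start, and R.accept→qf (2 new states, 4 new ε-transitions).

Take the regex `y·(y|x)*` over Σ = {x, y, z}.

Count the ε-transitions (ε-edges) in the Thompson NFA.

9

Building bottom-up:
Each of the 3 symbol leaves contributes 0 ε-transitions.
  y|x : 4 ε-transitions
  (y|x)* : 8 ε-transitions
  y·(y|x)* : 9 ε-transitions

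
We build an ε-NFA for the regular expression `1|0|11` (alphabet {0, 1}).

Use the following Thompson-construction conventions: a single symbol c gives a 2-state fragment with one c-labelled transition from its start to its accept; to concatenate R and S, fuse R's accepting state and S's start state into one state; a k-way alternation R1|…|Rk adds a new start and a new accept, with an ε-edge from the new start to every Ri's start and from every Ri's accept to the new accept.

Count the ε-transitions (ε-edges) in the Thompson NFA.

6

Bottom-up over the parse tree:
Each of the 4 symbol leaves contributes 0 ε-transitions.
  11 → 0 ε-transitions
  1|0|11 → 6 ε-transitions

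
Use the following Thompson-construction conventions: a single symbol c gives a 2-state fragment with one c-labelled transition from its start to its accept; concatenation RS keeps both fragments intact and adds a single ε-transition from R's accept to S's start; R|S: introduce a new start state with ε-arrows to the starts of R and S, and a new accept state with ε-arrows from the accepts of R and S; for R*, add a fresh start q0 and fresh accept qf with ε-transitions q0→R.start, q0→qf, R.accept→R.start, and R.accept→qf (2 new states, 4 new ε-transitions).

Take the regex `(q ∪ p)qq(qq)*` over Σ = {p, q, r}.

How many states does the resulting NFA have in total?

16

Bottom-up over the parse tree:
Each of the 6 symbol leaves contributes a 2-state fragment.
  q ∪ p — 6 states
  qq — 4 states
  (qq)* — 6 states
  (q ∪ p)qq(qq)* — 16 states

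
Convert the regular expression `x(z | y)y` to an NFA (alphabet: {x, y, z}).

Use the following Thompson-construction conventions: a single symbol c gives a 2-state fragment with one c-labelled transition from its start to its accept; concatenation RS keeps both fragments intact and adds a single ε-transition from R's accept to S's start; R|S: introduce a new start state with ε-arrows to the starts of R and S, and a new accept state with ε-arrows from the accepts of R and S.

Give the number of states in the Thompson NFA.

10

Building bottom-up:
Each of the 4 symbol leaves contributes a 2-state fragment.
  z | y — 6 states
  x(z | y)y — 10 states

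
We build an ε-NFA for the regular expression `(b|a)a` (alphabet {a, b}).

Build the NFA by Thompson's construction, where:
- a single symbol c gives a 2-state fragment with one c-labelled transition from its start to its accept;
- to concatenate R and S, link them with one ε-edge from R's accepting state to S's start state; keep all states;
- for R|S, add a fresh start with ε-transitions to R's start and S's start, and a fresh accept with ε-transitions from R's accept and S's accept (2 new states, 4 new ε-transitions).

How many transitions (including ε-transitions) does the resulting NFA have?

8

Building bottom-up:
Each of the 3 symbol leaves contributes 1 transition (1 symbol, 0 ε).
  b|a : 6 transitions (2 symbol, 4 ε)
  (b|a)a : 8 transitions (3 symbol, 5 ε)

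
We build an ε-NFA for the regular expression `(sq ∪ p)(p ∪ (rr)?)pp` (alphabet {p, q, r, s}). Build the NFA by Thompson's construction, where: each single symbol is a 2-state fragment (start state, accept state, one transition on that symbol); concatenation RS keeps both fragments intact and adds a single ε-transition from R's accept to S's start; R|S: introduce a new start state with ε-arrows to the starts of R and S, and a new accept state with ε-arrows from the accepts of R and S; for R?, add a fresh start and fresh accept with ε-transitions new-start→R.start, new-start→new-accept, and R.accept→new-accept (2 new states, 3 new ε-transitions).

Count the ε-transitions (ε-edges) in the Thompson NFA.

Building bottom-up:
Each of the 8 symbol leaves contributes 0 ε-transitions.
  sq : 1 ε-transition
  sq ∪ p : 5 ε-transitions
  rr : 1 ε-transition
  (rr)? : 4 ε-transitions
  p ∪ (rr)? : 8 ε-transitions
  (sq ∪ p)(p ∪ (rr)?)pp : 16 ε-transitions

16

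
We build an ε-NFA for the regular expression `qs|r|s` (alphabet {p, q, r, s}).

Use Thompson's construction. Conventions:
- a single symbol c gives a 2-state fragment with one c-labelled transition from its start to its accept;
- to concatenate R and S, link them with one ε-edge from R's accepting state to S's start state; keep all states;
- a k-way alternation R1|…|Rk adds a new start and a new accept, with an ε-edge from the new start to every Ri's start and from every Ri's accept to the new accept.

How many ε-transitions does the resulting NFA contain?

7

Building bottom-up:
Each of the 4 symbol leaves contributes 0 ε-transitions.
  qs → 1 ε-transition
  qs|r|s → 7 ε-transitions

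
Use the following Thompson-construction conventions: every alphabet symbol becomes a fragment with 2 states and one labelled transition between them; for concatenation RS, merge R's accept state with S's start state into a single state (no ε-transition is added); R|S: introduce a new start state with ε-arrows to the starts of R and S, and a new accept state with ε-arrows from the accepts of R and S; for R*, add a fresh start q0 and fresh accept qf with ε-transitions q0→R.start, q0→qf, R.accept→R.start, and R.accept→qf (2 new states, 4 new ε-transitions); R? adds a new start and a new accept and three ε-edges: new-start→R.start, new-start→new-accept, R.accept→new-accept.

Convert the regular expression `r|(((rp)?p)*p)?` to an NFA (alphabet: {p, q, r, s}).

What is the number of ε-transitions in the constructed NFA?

14

By structural recursion:
Each of the 5 symbol leaves contributes 0 ε-transitions.
  rp — 0 ε-transitions
  (rp)? — 3 ε-transitions
  (rp)?p — 3 ε-transitions
  ((rp)?p)* — 7 ε-transitions
  ((rp)?p)*p — 7 ε-transitions
  (((rp)?p)*p)? — 10 ε-transitions
  r|(((rp)?p)*p)? — 14 ε-transitions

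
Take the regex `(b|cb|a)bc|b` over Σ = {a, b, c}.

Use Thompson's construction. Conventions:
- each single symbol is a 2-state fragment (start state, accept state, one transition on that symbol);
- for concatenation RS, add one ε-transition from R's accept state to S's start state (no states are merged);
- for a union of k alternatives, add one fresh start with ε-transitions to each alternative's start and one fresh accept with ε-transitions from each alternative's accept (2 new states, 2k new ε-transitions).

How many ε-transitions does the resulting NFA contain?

Building bottom-up:
Each of the 7 symbol leaves contributes 0 ε-transitions.
  cb — 1 ε-transition
  b|cb|a — 7 ε-transitions
  (b|cb|a)bc — 9 ε-transitions
  (b|cb|a)bc|b — 13 ε-transitions

13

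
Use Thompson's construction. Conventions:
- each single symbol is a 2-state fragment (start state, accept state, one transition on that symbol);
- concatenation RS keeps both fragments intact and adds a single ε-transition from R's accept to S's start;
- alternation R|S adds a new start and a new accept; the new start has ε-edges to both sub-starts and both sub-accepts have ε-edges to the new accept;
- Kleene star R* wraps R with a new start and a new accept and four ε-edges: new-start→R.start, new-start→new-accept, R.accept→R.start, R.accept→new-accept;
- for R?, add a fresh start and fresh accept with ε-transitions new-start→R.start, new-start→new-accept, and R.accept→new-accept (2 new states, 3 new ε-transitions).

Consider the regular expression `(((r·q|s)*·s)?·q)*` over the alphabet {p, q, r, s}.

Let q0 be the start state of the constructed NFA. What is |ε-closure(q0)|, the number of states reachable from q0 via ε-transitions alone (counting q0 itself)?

11

Let C(F) = |ε-closure(F.start)| within fragment F, and note whether F accepts ε. Symbol fragments have C = 1 and do not accept ε. Then:
  r·q : |ε-closure| equals the left operand's closure size = 1 (its accept is not ε-reachable, so the closure stops there)
  r·q|s : |ε-closure| = 1 + 1 + 1 = 3 (the new accept is not ε-reachable since no branch accepts ε)
  (r·q|s)* : the star's fresh start ε-reaches both the body's start and the fresh accept: |ε-closure| = 2 + 3 = 5
  (r·q|s)*·s : the left operand accepts ε, so the closure extends into the next operand (via the concat ε-link); |ε-closure| = 5 + 1 = 6
  ((r·q|s)*·s)? : new start has ε-edges to the inner start and to the new accept, so |ε-closure| = 2 + 6 = 8
  ((r·q|s)*·s)?·q : the left operand accepts ε, so the closure extends into the next operand (via the concat ε-link); |ε-closure| = 8 + 1 = 9
  (((r·q|s)*·s)?·q)* : |ε-closure| = 1 (new start) + 9 (body) + 1 (new accept) = 11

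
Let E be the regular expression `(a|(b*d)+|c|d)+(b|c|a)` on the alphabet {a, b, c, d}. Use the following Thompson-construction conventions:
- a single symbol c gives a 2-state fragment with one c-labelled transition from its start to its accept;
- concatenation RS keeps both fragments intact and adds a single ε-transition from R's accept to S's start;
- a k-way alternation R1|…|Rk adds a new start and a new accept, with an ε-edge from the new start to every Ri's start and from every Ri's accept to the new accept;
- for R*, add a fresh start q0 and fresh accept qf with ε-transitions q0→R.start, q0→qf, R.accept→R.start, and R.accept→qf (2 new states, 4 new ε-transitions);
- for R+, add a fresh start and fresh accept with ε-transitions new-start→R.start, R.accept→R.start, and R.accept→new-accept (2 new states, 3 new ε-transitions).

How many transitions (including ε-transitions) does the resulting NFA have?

By structural recursion:
Each of the 8 symbol leaves contributes 1 transition (1 symbol, 0 ε).
  b* = 5 transitions (1 symbol, 4 ε)
  b*d = 7 transitions (2 symbol, 5 ε)
  (b*d)+ = 10 transitions (2 symbol, 8 ε)
  a|(b*d)+|c|d = 21 transitions (5 symbol, 16 ε)
  (a|(b*d)+|c|d)+ = 24 transitions (5 symbol, 19 ε)
  b|c|a = 9 transitions (3 symbol, 6 ε)
  (a|(b*d)+|c|d)+(b|c|a) = 34 transitions (8 symbol, 26 ε)

34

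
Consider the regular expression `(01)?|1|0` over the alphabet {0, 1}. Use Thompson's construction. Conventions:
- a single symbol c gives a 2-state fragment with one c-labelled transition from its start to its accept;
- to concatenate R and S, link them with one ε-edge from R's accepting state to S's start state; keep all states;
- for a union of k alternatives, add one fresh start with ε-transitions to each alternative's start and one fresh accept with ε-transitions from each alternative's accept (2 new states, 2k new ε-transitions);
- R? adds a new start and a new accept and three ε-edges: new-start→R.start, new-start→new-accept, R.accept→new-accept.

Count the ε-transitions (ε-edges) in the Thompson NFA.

10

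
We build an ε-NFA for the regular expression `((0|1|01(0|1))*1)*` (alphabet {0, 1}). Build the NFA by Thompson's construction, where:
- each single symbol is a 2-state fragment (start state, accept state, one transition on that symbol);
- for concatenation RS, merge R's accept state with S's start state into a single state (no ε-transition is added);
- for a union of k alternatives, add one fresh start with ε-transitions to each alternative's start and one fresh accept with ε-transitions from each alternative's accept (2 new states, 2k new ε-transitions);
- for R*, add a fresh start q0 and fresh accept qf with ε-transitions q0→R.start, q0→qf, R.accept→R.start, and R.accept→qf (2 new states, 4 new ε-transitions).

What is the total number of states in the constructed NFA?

19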